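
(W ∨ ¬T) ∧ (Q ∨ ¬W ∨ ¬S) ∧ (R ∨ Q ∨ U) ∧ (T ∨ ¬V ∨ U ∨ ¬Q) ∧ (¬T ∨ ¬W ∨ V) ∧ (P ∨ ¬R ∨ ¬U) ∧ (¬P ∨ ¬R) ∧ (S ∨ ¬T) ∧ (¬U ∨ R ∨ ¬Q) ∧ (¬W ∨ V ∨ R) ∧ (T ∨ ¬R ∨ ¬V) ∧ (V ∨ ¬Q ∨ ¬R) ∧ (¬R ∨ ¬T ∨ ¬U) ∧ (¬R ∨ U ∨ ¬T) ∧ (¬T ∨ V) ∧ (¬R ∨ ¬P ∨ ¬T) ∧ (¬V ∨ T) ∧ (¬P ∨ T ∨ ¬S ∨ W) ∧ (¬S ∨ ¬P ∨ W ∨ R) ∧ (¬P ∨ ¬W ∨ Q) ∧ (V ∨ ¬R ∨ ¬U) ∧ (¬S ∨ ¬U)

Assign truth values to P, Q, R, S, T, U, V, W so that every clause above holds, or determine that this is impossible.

P: True, Q: True, R: False, S: False, T: False, U: False, V: False, W: False

Case W = False:
(¬T) alone gives T = False.
(¬V) alone gives V = False.
Case P = True:
(¬R) alone gives R = False.
(¬S) alone gives S = False.
Case Q = True:
(¬U) alone gives U = False.
This assignment satisfies each clause.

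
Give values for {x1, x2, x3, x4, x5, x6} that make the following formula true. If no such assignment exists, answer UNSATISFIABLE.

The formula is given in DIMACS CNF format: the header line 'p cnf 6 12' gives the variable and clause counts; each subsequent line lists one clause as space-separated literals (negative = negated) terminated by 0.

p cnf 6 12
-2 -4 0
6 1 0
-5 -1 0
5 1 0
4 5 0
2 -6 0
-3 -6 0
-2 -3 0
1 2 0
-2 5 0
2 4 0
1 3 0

Suppose x2 = False.
(¬x6) alone gives x6 = False.
(x1) alone gives x1 = True.
(¬x5) alone gives x5 = False.
(x4) alone gives x4 = True.
All clauses hold; x3 can take either value.

x1=True, x2=False, x3=False, x4=True, x5=False, x6=False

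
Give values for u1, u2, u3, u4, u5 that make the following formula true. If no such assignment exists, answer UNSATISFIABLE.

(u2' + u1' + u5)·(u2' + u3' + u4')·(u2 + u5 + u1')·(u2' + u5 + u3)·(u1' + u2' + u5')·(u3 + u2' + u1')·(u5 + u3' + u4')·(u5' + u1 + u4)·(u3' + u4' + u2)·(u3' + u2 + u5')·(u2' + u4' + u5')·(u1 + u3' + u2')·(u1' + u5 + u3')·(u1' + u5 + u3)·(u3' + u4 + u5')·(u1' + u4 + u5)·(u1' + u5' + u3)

u1 ↦ 0, u2 ↦ 0, u3 ↦ 0, u4 ↦ 1, u5 ↦ 0

Case u2 = 0:
Case u5 = 0:
The clause (u1') is unit, so u1 = 0.
Case u3 = 0:
All clauses hold; u4 can take either value.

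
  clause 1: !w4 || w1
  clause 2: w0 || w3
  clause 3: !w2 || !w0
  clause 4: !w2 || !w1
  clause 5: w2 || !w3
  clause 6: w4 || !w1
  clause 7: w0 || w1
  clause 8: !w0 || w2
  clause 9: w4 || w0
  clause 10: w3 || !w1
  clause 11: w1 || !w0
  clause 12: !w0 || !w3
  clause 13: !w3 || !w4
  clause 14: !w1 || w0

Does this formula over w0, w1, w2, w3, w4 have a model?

Unsatisfiable

Try w4 = false.
Unit clause (!w1) forces w1 = false.
Unit clause (w0) forces w0 = true.
Now (!w0) is unsatisfied and unit — conflict.
Backtrack on w4: now try w4 = true.
Unit clause (w1) forces w1 = true.
Unit clause (!w2) forces w2 = false.
Unit clause (!w3) forces w3 = false.
Now (w3) is unsatisfied and unit — conflict.
Neither w4 = true nor w4 = false works.
No assignment satisfies every clause.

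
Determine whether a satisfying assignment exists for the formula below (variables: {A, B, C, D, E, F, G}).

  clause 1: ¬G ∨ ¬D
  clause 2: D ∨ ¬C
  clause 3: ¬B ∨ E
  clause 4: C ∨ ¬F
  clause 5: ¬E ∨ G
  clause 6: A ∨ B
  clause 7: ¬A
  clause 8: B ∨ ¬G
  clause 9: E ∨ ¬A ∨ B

(¬A) alone gives A = False.
(B) alone gives B = True.
(E) alone gives E = True.
(G) alone gives G = True.
(¬D) alone gives D = False.
(¬C) alone gives C = False.
(¬F) alone gives F = False.
All clauses are satisfied.
A satisfying assignment: A: False, B: True, C: False, D: False, E: True, F: False, G: True.

Satisfiable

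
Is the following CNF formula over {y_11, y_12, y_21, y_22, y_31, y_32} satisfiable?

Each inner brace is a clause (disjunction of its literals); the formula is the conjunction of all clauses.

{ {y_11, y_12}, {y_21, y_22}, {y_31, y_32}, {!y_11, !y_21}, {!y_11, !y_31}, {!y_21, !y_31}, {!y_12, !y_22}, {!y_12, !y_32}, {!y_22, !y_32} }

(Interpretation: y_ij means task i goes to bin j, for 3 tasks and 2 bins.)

No

Try y_11 = true.
(!y_21) alone gives y_21 = false.
(y_22) alone gives y_22 = true.
(!y_31) alone gives y_31 = false.
(y_32) alone gives y_32 = true.
That conflicts with the unit clause (!y_32).
That branch fails; take y_11 = false instead.
(y_12) alone gives y_12 = true.
(!y_22) alone gives y_22 = false.
(y_21) alone gives y_21 = true.
(!y_31) alone gives y_31 = false.
(y_32) alone gives y_32 = true.
That conflicts with the unit clause (!y_32).
Either choice for y_11 ends in contradiction.
No assignment satisfies every clause.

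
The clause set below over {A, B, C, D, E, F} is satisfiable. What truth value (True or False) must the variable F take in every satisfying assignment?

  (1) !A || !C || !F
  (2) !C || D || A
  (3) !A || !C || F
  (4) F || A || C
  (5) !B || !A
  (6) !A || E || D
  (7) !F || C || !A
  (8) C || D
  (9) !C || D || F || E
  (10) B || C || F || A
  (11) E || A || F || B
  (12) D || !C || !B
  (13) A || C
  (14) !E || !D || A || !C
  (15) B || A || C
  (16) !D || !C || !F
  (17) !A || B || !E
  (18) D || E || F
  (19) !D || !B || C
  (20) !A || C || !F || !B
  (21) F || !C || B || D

Suppose F = true.
Branch on A: set A = false.
Unit clause (C) forces C = true.
Unit clause (D) forces D = true.
Now (!D) is unsatisfied and unit — conflict.
Backtrack on A: now try A = true.
Unit clause (!C) forces C = false.
Now (C) is unsatisfied and unit — conflict.
Both values of A lead to a conflict.
So every satisfying assignment has F = False.

False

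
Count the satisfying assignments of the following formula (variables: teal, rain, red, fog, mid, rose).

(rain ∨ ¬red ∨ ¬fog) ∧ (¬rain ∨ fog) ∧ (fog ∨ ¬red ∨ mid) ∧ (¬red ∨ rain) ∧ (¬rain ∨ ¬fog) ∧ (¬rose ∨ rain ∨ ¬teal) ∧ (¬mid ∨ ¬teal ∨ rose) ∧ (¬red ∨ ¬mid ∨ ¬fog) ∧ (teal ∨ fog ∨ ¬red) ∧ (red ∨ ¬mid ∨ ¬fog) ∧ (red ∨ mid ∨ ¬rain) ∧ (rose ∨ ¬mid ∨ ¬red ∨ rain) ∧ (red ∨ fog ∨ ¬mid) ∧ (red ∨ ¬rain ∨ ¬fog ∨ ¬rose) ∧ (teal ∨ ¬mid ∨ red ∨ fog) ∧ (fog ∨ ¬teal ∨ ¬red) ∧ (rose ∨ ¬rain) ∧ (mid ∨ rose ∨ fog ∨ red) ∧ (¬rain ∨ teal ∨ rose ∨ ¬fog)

There are 2^6 = 64 truth assignments over (teal, rain, red, fog, mid, rose).
Split on mid. With mid = True, the clauses containing mid are satisfied and ¬mid drops from the rest; 0 of the 2^5 = 32 assignments to the other variables satisfy what remains.
With mid = False, by the same count on the reduced clause set, 4 assignments work.
Total: 0 + 4 = 4.

4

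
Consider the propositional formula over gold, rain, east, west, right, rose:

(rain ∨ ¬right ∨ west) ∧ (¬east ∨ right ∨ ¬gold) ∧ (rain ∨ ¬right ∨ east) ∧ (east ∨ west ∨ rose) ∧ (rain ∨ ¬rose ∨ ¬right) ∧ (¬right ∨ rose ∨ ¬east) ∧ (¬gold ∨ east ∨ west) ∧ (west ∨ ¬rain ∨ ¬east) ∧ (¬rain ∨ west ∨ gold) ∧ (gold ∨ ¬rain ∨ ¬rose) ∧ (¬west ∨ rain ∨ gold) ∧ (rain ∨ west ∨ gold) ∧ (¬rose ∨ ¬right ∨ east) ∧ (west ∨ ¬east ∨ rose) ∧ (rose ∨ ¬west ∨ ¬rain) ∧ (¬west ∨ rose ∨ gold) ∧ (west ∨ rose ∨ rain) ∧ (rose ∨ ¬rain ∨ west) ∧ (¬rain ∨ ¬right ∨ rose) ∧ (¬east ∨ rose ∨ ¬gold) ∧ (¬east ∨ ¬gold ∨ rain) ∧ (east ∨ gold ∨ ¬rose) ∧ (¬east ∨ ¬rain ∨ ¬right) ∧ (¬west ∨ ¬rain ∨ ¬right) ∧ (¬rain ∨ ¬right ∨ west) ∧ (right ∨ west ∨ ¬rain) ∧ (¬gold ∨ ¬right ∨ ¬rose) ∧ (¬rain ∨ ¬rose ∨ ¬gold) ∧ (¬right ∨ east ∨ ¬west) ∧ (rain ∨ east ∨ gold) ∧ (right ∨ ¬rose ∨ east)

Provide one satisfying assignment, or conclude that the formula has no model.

Try rain = False.
Try right = False.
Try east = False.
Unit clause (gold) forces gold = True.
Unit clause (west) forces west = True.
Unit clause (¬rose) forces rose = False.
All clauses are satisfied.

gold: True, rain: False, east: False, west: True, right: False, rose: False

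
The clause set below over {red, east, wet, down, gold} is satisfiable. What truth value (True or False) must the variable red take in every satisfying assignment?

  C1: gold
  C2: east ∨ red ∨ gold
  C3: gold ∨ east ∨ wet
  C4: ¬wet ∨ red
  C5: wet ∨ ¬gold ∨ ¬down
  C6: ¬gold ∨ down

True

Suppose red = False.
From the singleton clause (gold), gold = True.
From the singleton clause (¬wet), wet = False.
From the singleton clause (¬down), down = False.
That conflicts with the unit clause (down).
So every satisfying assignment has red = True.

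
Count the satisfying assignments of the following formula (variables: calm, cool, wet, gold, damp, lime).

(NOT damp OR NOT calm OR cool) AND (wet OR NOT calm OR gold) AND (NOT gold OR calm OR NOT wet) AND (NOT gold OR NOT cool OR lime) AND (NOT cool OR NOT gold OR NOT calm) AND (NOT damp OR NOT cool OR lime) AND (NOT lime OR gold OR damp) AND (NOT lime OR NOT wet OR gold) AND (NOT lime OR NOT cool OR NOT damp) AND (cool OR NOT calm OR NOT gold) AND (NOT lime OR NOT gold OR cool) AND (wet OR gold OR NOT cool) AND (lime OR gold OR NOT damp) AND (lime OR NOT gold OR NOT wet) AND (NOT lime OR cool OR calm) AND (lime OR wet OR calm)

5

There are 2^6 = 64 truth assignments over (calm, cool, wet, gold, damp, lime).
Split on wet. With wet = true, the clauses containing wet are satisfied and NOT wet drops from the rest; 4 of the 2^5 = 32 assignments to the other variables satisfy what remains.
With wet = false, by the same count on the reduced clause set, 1 assignment works.
Total: 4 + 1 = 5.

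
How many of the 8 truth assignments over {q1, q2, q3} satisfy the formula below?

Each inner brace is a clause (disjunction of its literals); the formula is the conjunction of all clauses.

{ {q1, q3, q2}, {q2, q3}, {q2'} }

There are 2^3 = 8 truth assignments over (q1, q2, q3).
Split on q2. With q2 = 1, the clauses containing q2 are satisfied and q2' drops from the rest; 0 of the 2^2 = 4 assignments to the other variables satisfy what remains.
With q2 = 0, by the same count on the reduced clause set, 2 assignments work.
Total: 0 + 2 = 2.

2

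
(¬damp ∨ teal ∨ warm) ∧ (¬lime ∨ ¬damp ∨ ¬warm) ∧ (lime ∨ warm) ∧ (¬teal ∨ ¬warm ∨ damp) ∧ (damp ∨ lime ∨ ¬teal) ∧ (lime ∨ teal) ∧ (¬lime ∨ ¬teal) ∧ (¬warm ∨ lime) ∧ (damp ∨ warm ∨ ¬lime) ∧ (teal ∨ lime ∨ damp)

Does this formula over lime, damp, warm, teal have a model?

Satisfiable

Suppose lime = True.
Unit clause (¬teal) forces teal = False.
Suppose damp = False.
Unit clause (warm) forces warm = True.
This assignment satisfies each clause.
A satisfying assignment: lime=True,  damp=False,  warm=True,  teal=False.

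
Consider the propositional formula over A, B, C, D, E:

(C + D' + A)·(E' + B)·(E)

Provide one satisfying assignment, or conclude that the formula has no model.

The clause (E) is unit, so E = 1.
The clause (B) is unit, so B = 1.
Branch on C: set C = 1.
No clause remains; A, D are free.

A=0,  B=1,  C=1,  D=1,  E=1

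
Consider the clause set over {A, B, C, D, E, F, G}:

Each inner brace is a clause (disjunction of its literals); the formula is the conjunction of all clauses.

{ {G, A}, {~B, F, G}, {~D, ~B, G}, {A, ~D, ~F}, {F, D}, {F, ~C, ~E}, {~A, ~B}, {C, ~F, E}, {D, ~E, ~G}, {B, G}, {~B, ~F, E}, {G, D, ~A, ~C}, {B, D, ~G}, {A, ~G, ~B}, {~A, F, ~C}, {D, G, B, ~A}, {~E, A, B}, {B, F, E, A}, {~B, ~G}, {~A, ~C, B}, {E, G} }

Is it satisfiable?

Yes

Try G = 1.
Unit clause (~B) forces B = 0.
Unit clause (D) forces D = 1.
Try A = 1.
Unit clause (~C) forces C = 0.
Try F = 1.
Unit clause (E) forces E = 1.
All clauses are satisfied.
A satisfying assignment: A: 1; B: 0; C: 0; D: 1; E: 1; F: 1; G: 1.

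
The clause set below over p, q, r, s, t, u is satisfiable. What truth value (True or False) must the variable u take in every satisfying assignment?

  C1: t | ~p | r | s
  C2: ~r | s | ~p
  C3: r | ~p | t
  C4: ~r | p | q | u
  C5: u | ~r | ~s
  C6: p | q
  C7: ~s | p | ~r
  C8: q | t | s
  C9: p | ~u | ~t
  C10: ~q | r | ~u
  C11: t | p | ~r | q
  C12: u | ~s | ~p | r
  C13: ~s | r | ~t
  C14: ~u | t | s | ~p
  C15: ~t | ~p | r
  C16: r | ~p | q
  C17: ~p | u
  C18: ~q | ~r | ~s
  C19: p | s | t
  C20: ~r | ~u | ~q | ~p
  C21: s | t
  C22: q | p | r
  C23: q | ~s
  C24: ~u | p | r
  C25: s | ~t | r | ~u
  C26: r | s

False

Suppose u = 1.
Try p = 1.
Try r = 0.
(t) alone gives t = 1.
That conflicts with the unit clause (~t).
That branch fails; take r = 1 instead.
(s) alone gives s = 1.
(~q) alone gives q = 0.
That conflicts with the unit clause (q).
Either choice for r ends in contradiction.
That branch fails; take p = 0 instead.
(q) alone gives q = 1.
(~t) alone gives t = 0.
(r) alone gives r = 1.
(~s) alone gives s = 0.
That conflicts with the unit clause (s).
Either choice for p ends in contradiction.
So every satisfying assignment has u = False.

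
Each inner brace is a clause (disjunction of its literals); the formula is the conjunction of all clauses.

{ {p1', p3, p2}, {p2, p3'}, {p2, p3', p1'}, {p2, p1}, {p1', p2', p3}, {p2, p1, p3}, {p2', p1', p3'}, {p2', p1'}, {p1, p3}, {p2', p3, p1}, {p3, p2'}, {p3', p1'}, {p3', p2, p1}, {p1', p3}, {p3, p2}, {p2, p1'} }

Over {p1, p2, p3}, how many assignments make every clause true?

There are 2^3 = 8 truth assignments over (p1, p2, p3).
Check each against the 16 clauses (columns in the order p1, p2, p3):
  F F F  ✗ fails (p2 + p1)
  F F T  ✗ fails (p2 + p3')
  F T F  ✗ fails (p1 + p3)
  F T T  ✓ satisfies all
  T F F  ✗ fails (p1' + p3 + p2)
  T F T  ✗ fails (p2 + p3')
  T T F  ✗ fails (p1' + p2' + p3)
  T T T  ✗ fails (p2' + p1' + p3')
1 of the 8 rows is a model.

1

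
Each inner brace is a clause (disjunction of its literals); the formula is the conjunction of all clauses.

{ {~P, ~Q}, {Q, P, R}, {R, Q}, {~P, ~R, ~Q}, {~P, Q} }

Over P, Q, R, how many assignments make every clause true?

There are 2^3 = 8 truth assignments over (P, Q, R).
Check each against the 5 clauses (columns in the order P, Q, R):
  F F F  ✗ fails (Q | P | R)
  F F T  ✓ satisfies all
  F T F  ✓ satisfies all
  F T T  ✓ satisfies all
  T F F  ✗ fails (R | Q)
  T F T  ✗ fails (~P | Q)
  T T F  ✗ fails (~P | ~Q)
  T T T  ✗ fails (~P | ~Q)
3 of the 8 rows are models.

3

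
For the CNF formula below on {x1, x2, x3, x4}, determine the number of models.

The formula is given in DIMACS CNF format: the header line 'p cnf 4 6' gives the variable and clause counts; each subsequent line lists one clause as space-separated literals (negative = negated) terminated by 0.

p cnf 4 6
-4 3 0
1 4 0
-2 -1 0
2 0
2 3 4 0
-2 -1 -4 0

There are 2^4 = 16 truth assignments over (x1, x2, x3, x4).
Check each against the 6 clauses (columns in the order x1, x2, x3, x4):
  F F F F  ✗ fails (x1 ∨ x4)
  F F F T  ✗ fails (¬x4 ∨ x3)
  F F T F  ✗ fails (x1 ∨ x4)
  F F T T  ✗ fails (x2)
  F T F F  ✗ fails (x1 ∨ x4)
  F T F T  ✗ fails (¬x4 ∨ x3)
  F T T F  ✗ fails (x1 ∨ x4)
  F T T T  ✓ satisfies all
  T F F F  ✗ fails (x2)
  T F F T  ✗ fails (¬x4 ∨ x3)
  T F T F  ✗ fails (x2)
  T F T T  ✗ fails (x2)
  T T F F  ✗ fails (¬x2 ∨ ¬x1)
  T T F T  ✗ fails (¬x4 ∨ x3)
  T T T F  ✗ fails (¬x2 ∨ ¬x1)
  T T T T  ✗ fails (¬x2 ∨ ¬x1)
1 of the 16 rows is a model.

1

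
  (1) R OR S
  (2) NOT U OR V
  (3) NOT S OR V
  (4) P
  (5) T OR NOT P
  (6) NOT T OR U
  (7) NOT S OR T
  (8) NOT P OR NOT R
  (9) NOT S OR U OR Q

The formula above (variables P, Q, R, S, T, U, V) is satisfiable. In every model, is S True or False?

True

Suppose S = false.
Unit clause (R) forces R = true.
Unit clause (P) forces P = true.
Now (NOT P) is unsatisfied and unit — conflict.
So every satisfying assignment has S = True.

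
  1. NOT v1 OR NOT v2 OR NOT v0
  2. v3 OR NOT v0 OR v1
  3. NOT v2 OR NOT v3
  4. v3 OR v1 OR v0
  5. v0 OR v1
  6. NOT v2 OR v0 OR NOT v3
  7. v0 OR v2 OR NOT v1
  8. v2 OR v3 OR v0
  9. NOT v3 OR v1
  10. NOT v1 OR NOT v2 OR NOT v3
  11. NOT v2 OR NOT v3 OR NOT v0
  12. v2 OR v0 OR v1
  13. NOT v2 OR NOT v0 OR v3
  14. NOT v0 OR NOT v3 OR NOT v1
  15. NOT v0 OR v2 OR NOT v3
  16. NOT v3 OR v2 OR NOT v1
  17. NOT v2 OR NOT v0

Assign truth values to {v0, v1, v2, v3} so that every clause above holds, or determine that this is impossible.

v0=true, v1=true, v2=false, v3=false

Try v2 = false.
Try v0 = true.
(NOT v3) alone gives v3 = false.
(v1) alone gives v1 = true.
Every clause now holds.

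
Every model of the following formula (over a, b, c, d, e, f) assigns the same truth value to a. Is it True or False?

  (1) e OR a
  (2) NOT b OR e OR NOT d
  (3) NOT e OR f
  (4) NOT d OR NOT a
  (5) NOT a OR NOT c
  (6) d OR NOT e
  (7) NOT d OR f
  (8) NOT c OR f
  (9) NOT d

True

Suppose a = false.
Unit clause (e) forces e = true.
Unit clause (f) forces f = true.
Unit clause (d) forces d = true.
But (NOT d) is also a unit clause — contradiction.
So every satisfying assignment has a = True.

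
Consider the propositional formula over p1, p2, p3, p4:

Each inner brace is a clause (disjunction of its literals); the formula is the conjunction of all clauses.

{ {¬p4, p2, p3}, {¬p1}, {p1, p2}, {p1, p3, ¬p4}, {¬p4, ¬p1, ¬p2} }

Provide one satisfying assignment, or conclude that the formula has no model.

p1: False, p2: True, p3: True, p4: False

From the singleton clause (¬p1), p1 = False.
From the singleton clause (p2), p2 = True.
Try p3 = True.
Every clause is now satisfied; p4 is unconstrained.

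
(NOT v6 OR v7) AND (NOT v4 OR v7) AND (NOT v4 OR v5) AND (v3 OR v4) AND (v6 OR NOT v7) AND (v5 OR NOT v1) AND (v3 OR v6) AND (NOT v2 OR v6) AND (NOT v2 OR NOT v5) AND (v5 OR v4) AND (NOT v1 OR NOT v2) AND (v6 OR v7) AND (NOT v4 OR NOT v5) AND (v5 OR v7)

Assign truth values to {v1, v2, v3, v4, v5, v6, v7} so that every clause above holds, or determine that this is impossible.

Try v6 = true.
(v7) alone gives v7 = true.
Try v4 = false.
(v3) alone gives v3 = true.
(v5) alone gives v5 = true.
(NOT v2) alone gives v2 = false.
No clause remains; v1 is free.

v1: true, v2: false, v3: true, v4: false, v5: true, v6: true, v7: true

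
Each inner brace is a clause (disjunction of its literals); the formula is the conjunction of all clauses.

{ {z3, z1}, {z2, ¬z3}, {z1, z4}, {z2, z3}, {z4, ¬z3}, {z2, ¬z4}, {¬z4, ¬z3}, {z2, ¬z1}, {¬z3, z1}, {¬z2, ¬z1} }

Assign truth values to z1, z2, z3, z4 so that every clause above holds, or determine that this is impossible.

UNSATISFIABLE

Try z3 = True.
Unit clause (z2) forces z2 = True.
Unit clause (z4) forces z4 = True.
That conflicts with the unit clause (¬z4).
Undo z3 and try z3 = False.
Unit clause (z1) forces z1 = True.
Unit clause (z2) forces z2 = True.
That conflicts with the unit clause (¬z2).
Neither z3 = True nor z3 = False works.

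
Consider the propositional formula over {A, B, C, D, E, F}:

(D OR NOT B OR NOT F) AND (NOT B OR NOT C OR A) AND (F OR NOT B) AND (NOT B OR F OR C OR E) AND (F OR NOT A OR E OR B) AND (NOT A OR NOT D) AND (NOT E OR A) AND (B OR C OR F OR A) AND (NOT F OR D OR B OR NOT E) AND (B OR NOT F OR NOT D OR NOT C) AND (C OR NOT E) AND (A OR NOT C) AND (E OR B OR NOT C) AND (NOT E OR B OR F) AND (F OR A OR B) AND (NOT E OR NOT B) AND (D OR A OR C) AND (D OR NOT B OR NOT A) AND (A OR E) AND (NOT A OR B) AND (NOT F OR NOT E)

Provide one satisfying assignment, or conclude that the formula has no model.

Try F = true.
The clause (NOT E) is unit, so E = false.
The clause (A) is unit, so A = true.
The clause (NOT D) is unit, so D = false.
The clause (NOT B) is unit, so B = false.
That conflicts with the unit clause (B).
That branch fails; take F = false instead.
The clause (NOT B) is unit, so B = false.
The clause (NOT E) is unit, so E = false.
The clause (NOT A) is unit, so A = false.
That conflicts with the unit clause (A).
Either choice for F ends in contradiction.

UNSATISFIABLE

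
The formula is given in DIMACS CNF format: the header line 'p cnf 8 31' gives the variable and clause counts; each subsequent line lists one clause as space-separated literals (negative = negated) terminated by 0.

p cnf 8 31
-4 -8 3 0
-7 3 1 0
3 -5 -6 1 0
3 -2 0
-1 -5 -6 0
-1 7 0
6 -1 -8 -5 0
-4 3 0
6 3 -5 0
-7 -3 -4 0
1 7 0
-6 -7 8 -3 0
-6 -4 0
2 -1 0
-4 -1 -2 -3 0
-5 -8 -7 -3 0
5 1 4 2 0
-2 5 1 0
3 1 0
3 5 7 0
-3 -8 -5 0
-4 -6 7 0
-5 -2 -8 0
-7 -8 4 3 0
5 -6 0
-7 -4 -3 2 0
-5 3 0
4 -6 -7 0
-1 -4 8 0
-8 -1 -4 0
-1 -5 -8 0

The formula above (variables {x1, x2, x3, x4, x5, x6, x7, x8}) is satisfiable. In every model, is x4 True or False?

Suppose x4 = True.
(x3) alone gives x3 = True.
(¬x7) alone gives x7 = False.
(¬x1) alone gives x1 = False.
That conflicts with the unit clause (x1).
So every satisfying assignment has x4 = False.

False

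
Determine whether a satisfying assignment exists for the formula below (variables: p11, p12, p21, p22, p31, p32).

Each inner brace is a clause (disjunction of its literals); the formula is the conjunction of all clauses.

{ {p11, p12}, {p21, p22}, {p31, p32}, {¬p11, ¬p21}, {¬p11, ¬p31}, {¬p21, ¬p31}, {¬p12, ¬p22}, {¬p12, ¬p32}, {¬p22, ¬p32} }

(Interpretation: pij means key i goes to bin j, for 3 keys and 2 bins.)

Try p11 = True.
(¬p21) alone gives p21 = False.
(p22) alone gives p22 = True.
(¬p31) alone gives p31 = False.
(p32) alone gives p32 = True.
Now (¬p32) is unsatisfied and unit — conflict.
Undo p11 and try p11 = False.
(p12) alone gives p12 = True.
(¬p22) alone gives p22 = False.
(p21) alone gives p21 = True.
(¬p31) alone gives p31 = False.
(p32) alone gives p32 = True.
Now (¬p32) is unsatisfied and unit — conflict.
Either choice for p11 ends in contradiction.
No assignment satisfies every clause.

No, unsatisfiable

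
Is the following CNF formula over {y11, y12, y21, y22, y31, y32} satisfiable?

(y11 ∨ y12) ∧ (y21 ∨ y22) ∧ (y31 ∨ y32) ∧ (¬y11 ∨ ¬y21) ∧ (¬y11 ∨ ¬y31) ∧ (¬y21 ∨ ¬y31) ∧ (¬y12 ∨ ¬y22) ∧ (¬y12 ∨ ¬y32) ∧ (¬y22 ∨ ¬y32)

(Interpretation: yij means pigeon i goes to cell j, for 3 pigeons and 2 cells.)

Suppose y11 = True.
From the singleton clause (¬y21), y21 = False.
From the singleton clause (y22), y22 = True.
From the singleton clause (¬y31), y31 = False.
From the singleton clause (y32), y32 = True.
That conflicts with the unit clause (¬y32).
So y11 must be the other value — set y11 = False.
From the singleton clause (y12), y12 = True.
From the singleton clause (¬y22), y22 = False.
From the singleton clause (y21), y21 = True.
From the singleton clause (¬y31), y31 = False.
From the singleton clause (y32), y32 = True.
That conflicts with the unit clause (¬y32).
Neither y11 = True nor y11 = False works.
No assignment satisfies every clause.

No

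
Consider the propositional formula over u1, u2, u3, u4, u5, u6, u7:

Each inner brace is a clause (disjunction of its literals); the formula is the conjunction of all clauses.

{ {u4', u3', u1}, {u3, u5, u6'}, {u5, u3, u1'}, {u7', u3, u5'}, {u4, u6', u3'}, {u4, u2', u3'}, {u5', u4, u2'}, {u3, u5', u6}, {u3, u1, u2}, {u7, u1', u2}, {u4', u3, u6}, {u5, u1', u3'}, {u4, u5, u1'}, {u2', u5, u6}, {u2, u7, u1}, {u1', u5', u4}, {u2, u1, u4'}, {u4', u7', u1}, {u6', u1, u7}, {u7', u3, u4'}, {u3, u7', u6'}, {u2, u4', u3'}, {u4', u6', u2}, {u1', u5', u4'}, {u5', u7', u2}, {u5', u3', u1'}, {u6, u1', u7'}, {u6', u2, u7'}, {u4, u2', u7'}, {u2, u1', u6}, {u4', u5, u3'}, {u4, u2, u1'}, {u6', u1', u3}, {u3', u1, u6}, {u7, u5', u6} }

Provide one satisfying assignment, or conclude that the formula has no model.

Try u4 = 0.
Try u6 = 0.
Try u2 = 0.
Unit clause (u1') forces u1 = 0.
Unit clause (u3) forces u3 = 1.
That conflicts with the unit clause (u3').
That branch fails; take u2 = 1 instead.
Unit clause (u3') forces u3 = 0.
Unit clause (u5') forces u5 = 0.
That conflicts with the unit clause (u5).
Either choice for u2 ends in contradiction.
That branch fails; take u6 = 1 instead.
Unit clause (u3') forces u3 = 0.
Unit clause (u5) forces u5 = 1.
Unit clause (u7') forces u7 = 0.
Unit clause (u2') forces u2 = 0.
Unit clause (u1) forces u1 = 1.
That conflicts with the unit clause (u1').
Either choice for u6 ends in contradiction.
That branch fails; take u4 = 1 instead.
Try u3 = 0.
Unit clause (u6) forces u6 = 1.
Unit clause (u5) forces u5 = 1.
Unit clause (u7') forces u7 = 0.
Unit clause (u1) forces u1 = 1.
That conflicts with the unit clause (u1').
That branch fails; take u3 = 1 instead.
Unit clause (u1) forces u1 = 1.
Unit clause (u5) forces u5 = 1.
That conflicts with the unit clause (u5').
Either choice for u3 ends in contradiction.
Either choice for u4 ends in contradiction.

UNSATISFIABLE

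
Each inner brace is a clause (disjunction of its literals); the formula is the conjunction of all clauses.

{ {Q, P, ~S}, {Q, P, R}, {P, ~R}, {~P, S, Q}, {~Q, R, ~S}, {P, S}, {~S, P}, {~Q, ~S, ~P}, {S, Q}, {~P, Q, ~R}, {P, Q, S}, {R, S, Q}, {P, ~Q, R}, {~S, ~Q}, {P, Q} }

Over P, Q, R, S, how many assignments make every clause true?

There are 2^4 = 16 truth assignments over (P, Q, R, S).
Split on P. With P = 1, the clauses containing P are satisfied and ~P drops from the rest; 3 of the 2^3 = 8 assignments to the other variables satisfy what remains.
With P = 0, by the same count on the reduced clause set, 0 assignments work.
Total: 3 + 0 = 3.

3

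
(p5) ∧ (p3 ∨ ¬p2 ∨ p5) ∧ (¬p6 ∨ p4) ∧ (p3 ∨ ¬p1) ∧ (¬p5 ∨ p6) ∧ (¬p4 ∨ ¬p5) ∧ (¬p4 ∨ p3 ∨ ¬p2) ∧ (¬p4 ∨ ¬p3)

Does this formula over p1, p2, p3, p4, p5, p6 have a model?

No

The clause (p5) is unit, so p5 = True.
The clause (p6) is unit, so p6 = True.
The clause (p4) is unit, so p4 = True.
That conflicts with the unit clause (¬p4).
No assignment satisfies every clause.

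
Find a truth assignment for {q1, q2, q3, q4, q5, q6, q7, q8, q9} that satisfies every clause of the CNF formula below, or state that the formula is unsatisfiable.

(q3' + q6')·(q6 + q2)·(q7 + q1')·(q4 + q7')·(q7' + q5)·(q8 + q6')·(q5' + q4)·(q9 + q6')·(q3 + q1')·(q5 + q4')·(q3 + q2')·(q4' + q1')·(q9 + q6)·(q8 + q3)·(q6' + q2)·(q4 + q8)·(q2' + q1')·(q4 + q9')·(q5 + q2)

Branch on q3: set q3 = 1.
From the singleton clause (q6'), q6 = 0.
From the singleton clause (q2), q2 = 1.
From the singleton clause (q9), q9 = 1.
From the singleton clause (q1'), q1 = 0.
From the singleton clause (q4), q4 = 1.
From the singleton clause (q5), q5 = 1.
Every clause is now satisfied; q7, q8 are unconstrained.

q1=0, q2=1, q3=1, q4=1, q5=1, q6=0, q7=1, q8=1, q9=1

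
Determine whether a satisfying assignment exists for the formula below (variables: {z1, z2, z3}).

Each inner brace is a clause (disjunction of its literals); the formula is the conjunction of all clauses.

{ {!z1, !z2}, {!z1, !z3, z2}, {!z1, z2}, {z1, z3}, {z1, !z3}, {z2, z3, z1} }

No

Branch on z1: set z1 = false.
The clause (z3) is unit, so z3 = true.
Now (!z3) is unsatisfied and unit — conflict.
That branch fails; take z1 = true instead.
The clause (!z2) is unit, so z2 = false.
Now (z2) is unsatisfied and unit — conflict.
Either choice for z1 ends in contradiction.
No assignment satisfies every clause.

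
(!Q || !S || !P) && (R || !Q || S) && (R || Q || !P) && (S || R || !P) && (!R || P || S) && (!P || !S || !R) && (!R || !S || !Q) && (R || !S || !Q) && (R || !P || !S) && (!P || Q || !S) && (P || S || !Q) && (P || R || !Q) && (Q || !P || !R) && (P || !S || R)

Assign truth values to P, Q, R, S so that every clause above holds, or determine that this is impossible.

Case Q = false:
Case R = false:
The clause (!P) is unit, so P = false.
The clause (!S) is unit, so S = false.
All clauses are satisfied.

P=false; Q=false; R=false; S=false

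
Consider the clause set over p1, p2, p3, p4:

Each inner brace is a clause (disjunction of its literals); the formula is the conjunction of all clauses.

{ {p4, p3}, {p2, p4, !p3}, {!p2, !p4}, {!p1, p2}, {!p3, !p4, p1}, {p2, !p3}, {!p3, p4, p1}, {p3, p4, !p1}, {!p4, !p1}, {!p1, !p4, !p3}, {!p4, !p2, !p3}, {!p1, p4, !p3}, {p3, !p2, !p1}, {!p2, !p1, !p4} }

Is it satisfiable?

Branch on p4: set p4 = true.
Unit clause (!p2) forces p2 = false.
Unit clause (!p1) forces p1 = false.
Unit clause (!p3) forces p3 = false.
Every clause now holds.
A satisfying assignment: p1 ↦ false, p2 ↦ false, p3 ↦ false, p4 ↦ true.

Satisfiable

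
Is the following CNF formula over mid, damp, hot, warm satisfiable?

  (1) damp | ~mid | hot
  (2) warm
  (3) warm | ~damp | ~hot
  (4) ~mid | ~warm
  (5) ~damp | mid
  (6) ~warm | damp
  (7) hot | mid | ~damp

Unit clause (warm) forces warm = 1.
Unit clause (~mid) forces mid = 0.
Unit clause (~damp) forces damp = 0.
But (damp) is also a unit clause — contradiction.
No assignment satisfies every clause.

No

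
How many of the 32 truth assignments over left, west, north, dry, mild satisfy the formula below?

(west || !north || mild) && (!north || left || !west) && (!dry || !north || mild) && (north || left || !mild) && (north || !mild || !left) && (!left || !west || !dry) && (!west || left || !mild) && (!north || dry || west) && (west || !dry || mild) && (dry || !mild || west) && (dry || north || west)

There are 2^5 = 32 truth assignments over (left, west, north, dry, mild).
Split on north. With north = true, the clauses containing north are satisfied and !north drops from the rest; 4 of the 2^4 = 16 assignments to the other variables satisfy what remains.
With north = false, by the same count on the reduced clause set, 3 assignments work.
(One model: left=F, west=F, north=T, dry=T, mild=T.)
Total: 4 + 3 = 7.

7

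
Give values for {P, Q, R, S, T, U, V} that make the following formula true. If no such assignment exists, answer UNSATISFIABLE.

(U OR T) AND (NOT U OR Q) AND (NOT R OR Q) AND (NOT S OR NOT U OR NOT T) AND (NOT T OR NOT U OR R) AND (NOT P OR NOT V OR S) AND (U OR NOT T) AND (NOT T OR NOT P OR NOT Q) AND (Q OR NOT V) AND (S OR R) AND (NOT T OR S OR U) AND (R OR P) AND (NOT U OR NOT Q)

UNSATISFIABLE

Try U = true.
From the singleton clause (Q), Q = true.
That conflicts with the unit clause (NOT Q).
So U must be the other value — set U = false.
From the singleton clause (T), T = true.
That conflicts with the unit clause (NOT T).
Either choice for U ends in contradiction.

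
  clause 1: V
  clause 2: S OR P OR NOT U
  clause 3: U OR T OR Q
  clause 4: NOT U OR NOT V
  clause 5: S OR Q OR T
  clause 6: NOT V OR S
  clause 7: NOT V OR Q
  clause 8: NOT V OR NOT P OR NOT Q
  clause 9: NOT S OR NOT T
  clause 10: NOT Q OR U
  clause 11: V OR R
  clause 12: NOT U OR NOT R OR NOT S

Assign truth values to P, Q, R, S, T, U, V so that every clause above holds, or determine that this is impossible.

(V) alone gives V = true.
(NOT U) alone gives U = false.
(S) alone gives S = true.
(Q) alone gives Q = true.
But (NOT Q) is also a unit clause — contradiction.

UNSATISFIABLE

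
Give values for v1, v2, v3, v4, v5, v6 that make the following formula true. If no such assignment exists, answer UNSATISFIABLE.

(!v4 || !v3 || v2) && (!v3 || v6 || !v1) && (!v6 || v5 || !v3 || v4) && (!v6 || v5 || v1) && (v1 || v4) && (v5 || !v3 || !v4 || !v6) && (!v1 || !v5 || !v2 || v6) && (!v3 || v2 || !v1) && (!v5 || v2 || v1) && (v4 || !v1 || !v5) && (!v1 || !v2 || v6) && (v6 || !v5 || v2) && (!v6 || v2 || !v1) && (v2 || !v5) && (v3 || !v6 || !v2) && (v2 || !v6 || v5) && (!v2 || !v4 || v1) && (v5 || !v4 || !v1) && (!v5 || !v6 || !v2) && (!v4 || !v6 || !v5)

Branch on v1: set v1 = false.
From the singleton clause (v4), v4 = true.
From the singleton clause (!v2), v2 = false.
From the singleton clause (!v3), v3 = false.
From the singleton clause (!v5), v5 = false.
From the singleton clause (!v6), v6 = false.
Every clause now holds.

v1 ↦ false; v2 ↦ false; v3 ↦ false; v4 ↦ true; v5 ↦ false; v6 ↦ false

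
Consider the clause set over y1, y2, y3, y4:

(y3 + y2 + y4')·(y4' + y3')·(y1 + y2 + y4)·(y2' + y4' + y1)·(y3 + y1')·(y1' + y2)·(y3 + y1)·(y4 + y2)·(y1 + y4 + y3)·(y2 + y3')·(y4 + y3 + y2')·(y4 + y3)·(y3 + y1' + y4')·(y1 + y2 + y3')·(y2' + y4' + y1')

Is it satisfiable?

Yes

Try y4 = 0.
The clause (y2) is unit, so y2 = 1.
The clause (y3) is unit, so y3 = 1.
Every clause is now satisfied; y1 is unconstrained.
A satisfying assignment: y1=0; y2=1; y3=1; y4=0.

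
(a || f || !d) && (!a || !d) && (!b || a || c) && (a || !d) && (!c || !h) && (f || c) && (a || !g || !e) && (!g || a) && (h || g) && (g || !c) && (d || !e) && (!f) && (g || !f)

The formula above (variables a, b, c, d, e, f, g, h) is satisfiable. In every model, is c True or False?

True

Suppose c = false.
Unit clause (f) forces f = true.
But (!f) is also a unit clause — contradiction.
So every satisfying assignment has c = True.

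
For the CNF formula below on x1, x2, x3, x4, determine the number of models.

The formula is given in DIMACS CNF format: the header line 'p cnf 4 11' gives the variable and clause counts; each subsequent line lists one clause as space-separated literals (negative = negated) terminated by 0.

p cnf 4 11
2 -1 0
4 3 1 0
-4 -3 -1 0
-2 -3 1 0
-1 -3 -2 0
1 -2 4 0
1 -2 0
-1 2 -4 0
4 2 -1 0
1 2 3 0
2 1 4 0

3

There are 2^4 = 16 truth assignments over (x1, x2, x3, x4).
Check each against the 11 clauses (columns in the order x1, x2, x3, x4):
  F F F F  ✗ fails (x4 ∨ x3 ∨ x1)
  F F F T  ✗ fails (x1 ∨ x2 ∨ x3)
  F F T F  ✗ fails (x2 ∨ x1 ∨ x4)
  F F T T  ✓ satisfies all
  F T F F  ✗ fails (x4 ∨ x3 ∨ x1)
  F T F T  ✗ fails (x1 ∨ ¬x2)
  F T T F  ✗ fails (¬x2 ∨ ¬x3 ∨ x1)
  F T T T  ✗ fails (¬x2 ∨ ¬x3 ∨ x1)
  T F F F  ✗ fails (x2 ∨ ¬x1)
  T F F T  ✗ fails (x2 ∨ ¬x1)
  T F T F  ✗ fails (x2 ∨ ¬x1)
  T F T T  ✗ fails (x2 ∨ ¬x1)
  T T F F  ✓ satisfies all
  T T F T  ✓ satisfies all
  T T T F  ✗ fails (¬x1 ∨ ¬x3 ∨ ¬x2)
  T T T T  ✗ fails (¬x4 ∨ ¬x3 ∨ ¬x1)
3 of the 16 rows are models.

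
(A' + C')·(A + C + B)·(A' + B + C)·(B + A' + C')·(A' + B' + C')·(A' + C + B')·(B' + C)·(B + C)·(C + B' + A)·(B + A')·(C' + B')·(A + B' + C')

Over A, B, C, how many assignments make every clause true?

There are 2^3 = 8 truth assignments over (A, B, C).
Split on B. With B = 1, the clauses containing B are satisfied and B' drops from the rest; 0 of the 2^2 = 4 assignments to the other variables satisfy what remains.
With B = 0, by the same count on the reduced clause set, 1 assignment works.
(One model: A=F, B=F, C=T.)
Total: 0 + 1 = 1.

1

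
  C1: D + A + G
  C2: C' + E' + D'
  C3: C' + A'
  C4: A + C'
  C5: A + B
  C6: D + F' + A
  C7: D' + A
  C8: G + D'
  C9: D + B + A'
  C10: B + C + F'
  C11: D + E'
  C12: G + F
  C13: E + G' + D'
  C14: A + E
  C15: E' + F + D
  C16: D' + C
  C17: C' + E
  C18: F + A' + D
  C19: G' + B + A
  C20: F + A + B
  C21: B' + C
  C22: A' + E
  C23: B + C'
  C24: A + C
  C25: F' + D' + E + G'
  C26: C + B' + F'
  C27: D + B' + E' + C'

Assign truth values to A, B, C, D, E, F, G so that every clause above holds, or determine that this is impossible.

UNSATISFIABLE

Case C = 0:
(D') alone gives D = 0.
(E') alone gives E = 0.
(A) alone gives A = 1.
But (A') is also a unit clause — contradiction.
That branch fails; take C = 1 instead.
(A') alone gives A = 0.
But (A) is also a unit clause — contradiction.
Either choice for C ends in contradiction.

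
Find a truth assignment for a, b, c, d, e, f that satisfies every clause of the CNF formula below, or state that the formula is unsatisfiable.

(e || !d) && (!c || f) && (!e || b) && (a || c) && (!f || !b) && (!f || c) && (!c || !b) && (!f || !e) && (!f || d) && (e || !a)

a: true; b: true; c: false; d: true; e: true; f: false

Suppose e = true.
Unit clause (b) forces b = true.
Unit clause (!f) forces f = false.
Unit clause (!c) forces c = false.
Unit clause (a) forces a = true.
No clause remains; d is free.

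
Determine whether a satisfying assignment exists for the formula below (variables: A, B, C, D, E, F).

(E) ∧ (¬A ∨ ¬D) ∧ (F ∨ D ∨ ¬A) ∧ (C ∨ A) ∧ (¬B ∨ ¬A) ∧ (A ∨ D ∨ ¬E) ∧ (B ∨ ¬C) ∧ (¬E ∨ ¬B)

From the singleton clause (E), E = True.
From the singleton clause (¬B), B = False.
From the singleton clause (¬C), C = False.
From the singleton clause (A), A = True.
From the singleton clause (¬D), D = False.
From the singleton clause (F), F = True.
All clauses are satisfied.
A satisfying assignment: A ↦ True,  B ↦ False,  C ↦ False,  D ↦ False,  E ↦ True,  F ↦ True.

Yes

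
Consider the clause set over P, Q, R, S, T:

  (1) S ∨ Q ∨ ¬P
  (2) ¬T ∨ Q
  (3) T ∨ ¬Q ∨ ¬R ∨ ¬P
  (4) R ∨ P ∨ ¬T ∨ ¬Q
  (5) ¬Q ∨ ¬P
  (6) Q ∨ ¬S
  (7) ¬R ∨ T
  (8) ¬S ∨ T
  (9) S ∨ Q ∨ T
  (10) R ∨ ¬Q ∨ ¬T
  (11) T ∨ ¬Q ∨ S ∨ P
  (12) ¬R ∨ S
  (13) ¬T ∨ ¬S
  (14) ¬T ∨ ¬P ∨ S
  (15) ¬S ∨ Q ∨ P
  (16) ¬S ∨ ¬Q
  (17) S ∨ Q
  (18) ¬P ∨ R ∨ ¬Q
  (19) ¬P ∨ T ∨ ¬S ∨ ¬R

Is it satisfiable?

No, unsatisfiable

Try T = False.
The clause (¬R) is unit, so R = False.
The clause (¬S) is unit, so S = False.
The clause (Q) is unit, so Q = True.
The clause (¬P) is unit, so P = False.
But (P) is also a unit clause — contradiction.
Backtrack on T: now try T = True.
The clause (Q) is unit, so Q = True.
The clause (¬P) is unit, so P = False.
The clause (R) is unit, so R = True.
The clause (S) is unit, so S = True.
But (¬S) is also a unit clause — contradiction.
Neither T = True nor T = False works.
No assignment satisfies every clause.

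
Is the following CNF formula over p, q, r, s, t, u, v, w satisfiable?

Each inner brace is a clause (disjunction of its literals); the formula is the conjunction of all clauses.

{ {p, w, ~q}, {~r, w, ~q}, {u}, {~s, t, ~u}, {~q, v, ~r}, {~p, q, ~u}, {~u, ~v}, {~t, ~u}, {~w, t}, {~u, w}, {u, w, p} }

No

From the singleton clause (u), u = 1.
From the singleton clause (~v), v = 0.
From the singleton clause (~t), t = 0.
From the singleton clause (~s), s = 0.
From the singleton clause (~w), w = 0.
Now (w) is unsatisfied and unit — conflict.
No assignment satisfies every clause.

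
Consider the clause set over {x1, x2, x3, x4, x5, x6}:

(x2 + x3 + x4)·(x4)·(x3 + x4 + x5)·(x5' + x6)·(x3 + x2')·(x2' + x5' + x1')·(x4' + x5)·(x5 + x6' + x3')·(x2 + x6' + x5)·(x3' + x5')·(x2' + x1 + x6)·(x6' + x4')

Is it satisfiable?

No, unsatisfiable

From the singleton clause (x4), x4 = 1.
From the singleton clause (x5), x5 = 1.
From the singleton clause (x6), x6 = 1.
But (x6') is also a unit clause — contradiction.
No assignment satisfies every clause.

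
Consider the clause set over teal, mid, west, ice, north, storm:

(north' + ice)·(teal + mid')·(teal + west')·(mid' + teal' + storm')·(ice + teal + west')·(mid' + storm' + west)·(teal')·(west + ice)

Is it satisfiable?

Yes, satisfiable

The clause (teal') is unit, so teal = 0.
The clause (mid') is unit, so mid = 0.
The clause (west') is unit, so west = 0.
The clause (ice) is unit, so ice = 1.
Every clause is now satisfied; north, storm are unconstrained.
A satisfying assignment: teal: 0; mid: 0; west: 0; ice: 1; north: 0; storm: 1.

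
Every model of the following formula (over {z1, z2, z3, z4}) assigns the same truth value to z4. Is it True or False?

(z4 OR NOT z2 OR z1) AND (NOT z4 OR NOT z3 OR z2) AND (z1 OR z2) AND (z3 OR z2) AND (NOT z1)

Suppose z4 = false.
From the singleton clause (NOT z1), z1 = false.
From the singleton clause (NOT z2), z2 = false.
That conflicts with the unit clause (z2).
So every satisfying assignment has z4 = True.

True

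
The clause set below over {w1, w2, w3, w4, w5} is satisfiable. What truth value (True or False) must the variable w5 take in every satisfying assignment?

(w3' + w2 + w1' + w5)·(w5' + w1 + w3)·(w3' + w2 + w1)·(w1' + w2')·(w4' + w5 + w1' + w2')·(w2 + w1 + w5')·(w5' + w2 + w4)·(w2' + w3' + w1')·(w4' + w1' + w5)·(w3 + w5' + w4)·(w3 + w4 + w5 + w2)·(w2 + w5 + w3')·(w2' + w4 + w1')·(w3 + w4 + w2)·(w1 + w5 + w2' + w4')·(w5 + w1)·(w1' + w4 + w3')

Suppose w5 = 0.
The clause (w1) is unit, so w1 = 1.
The clause (w2') is unit, so w2 = 0.
The clause (w3') is unit, so w3 = 0.
The clause (w4') is unit, so w4 = 0.
That conflicts with the unit clause (w4).
So every satisfying assignment has w5 = True.

True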